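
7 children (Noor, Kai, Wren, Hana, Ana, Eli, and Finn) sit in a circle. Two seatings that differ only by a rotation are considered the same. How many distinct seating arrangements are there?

720

Seat Noor anywhere (absorbing the rotational symmetry), then permute the other 6: (6)! = 720.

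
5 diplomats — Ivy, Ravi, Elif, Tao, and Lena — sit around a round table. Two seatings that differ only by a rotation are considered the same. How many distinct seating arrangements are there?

Fix one person's seat to break rotational symmetry; the remaining 4 people can be arranged in (4)! = 24 ways.

24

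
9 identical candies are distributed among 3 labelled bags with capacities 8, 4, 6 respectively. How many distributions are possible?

Without the upper bounds there are C(11,2) = 55 ways to split 9 among 3 bags.
Subtract solutions that violate a single cap (substitute x_i' = x_i − (cap_i+1)): x_1 ≥ 9 gives C(2,2) = 1; x_2 ≥ 5 gives C(6,2) = 15; x_3 ≥ 7 gives C(4,2) = 6. Together 22.
No two caps can be exceeded simultaneously, so the pair terms are all 0.
By inclusion–exclusion the count is 55 − 22 + 0 = 33.

33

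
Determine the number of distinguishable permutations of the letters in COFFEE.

Letter multiplicities in COFFEE: C×1, E×2, F×2, O×1.
The number of distinct arrangements is 6!/(2!·2!) = 720/4 = 180.

180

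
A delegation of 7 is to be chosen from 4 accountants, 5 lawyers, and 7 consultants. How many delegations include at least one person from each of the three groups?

Total 7-person selections from all 16: C(16,7) = 11440.
Subtract selections that omit an entire group: no accountants → C(12,7) = 792; no lawyers → C(11,7) = 330; no consultants → C(9,7) = 36.
Add back selections omitting two groups (i.e. drawn from a single group): C(4,7) + C(5,7) + C(7,7) = 1.
By inclusion–exclusion: 11440 − 1158 + 1 = 10283.

10283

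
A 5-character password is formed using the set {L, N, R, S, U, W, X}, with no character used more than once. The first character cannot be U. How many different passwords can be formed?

The first character has 7−1 = 6 choices (anything except U).
The remaining 4 characters are filled from the other 6 symbols without repetition: 6 × 5 × 4 × 3 = 360.
Total: 6 × 360 = 2160.

2160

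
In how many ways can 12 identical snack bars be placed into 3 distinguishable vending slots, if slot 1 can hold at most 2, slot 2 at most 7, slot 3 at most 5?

6

By stars and bars, unrestricted non-negative solutions to x_1+…+x_3 = 12 number C(12+2,2) = 91.
Subtract solutions that violate a single cap (substitute x_i' = x_i − (cap_i+1)): x_1 ≥ 3 gives C(11,2) = 55; x_2 ≥ 8 gives C(6,2) = 15; x_3 ≥ 6 gives C(8,2) = 28. Together 98.
Add back pairs where two caps are both exceeded: 3 + 10 + 0 = 13.
By inclusion–exclusion the count is 91 − 98 + 13 = 6.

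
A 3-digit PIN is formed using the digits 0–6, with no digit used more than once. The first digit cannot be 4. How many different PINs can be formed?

The first digit has 7−1 = 6 choices (anything except 4).
The remaining 2 digits are filled from the other 6 symbols without repetition: 6 × 5 = 30.
Total: 6 × 30 = 180.

180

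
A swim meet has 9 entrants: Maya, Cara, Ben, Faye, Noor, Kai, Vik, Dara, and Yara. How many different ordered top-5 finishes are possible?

This is an ordered selection of 5 from 9: P(9,5).
That gives 9 × 8 × 7 × 6 × 5 = 15120.

15120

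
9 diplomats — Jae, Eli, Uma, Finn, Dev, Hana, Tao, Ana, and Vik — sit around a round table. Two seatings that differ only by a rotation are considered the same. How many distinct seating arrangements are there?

40320

Fix one person's seat to break rotational symmetry; the remaining 8 people can be arranged in (8)! = 40320 ways.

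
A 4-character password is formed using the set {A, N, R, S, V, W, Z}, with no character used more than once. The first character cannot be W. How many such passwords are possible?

The first character has 7−1 = 6 choices (anything except W).
The remaining 3 characters are filled from the other 6 symbols without repetition: 6 × 5 × 4 = 120.
Total: 6 × 120 = 720.

720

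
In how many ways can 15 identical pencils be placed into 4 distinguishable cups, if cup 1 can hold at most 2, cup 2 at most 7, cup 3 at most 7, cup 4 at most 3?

30

Ignoring the caps, the number of non-negative solutions to x_1+…+x_4 = 15 is C(18,3) = 816.
Subtract solutions that violate a single cap (substitute x_i' = x_i − (cap_i+1)): x_1 ≥ 3 gives C(15,3) = 455; x_2 ≥ 8 gives C(10,3) = 120; x_3 ≥ 8 gives C(10,3) = 120; x_4 ≥ 4 gives C(14,3) = 364. Together 1059.
Add back pairs where two caps are both exceeded: 35 + 35 + 165 + 0 + 20 + 20 = 275.
Subtract triples: 0 + 1 + 1 + 0 = 2.
By inclusion–exclusion the count is 816 − 1059 + 275 − 2 = 30.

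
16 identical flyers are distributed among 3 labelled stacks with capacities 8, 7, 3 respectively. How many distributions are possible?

Ignoring the caps, the number of non-negative solutions to x_1+…+x_3 = 16 is C(18,2) = 153.
Subtract solutions that violate a single cap (substitute x_i' = x_i − (cap_i+1)): x_1 ≥ 9 gives C(9,2) = 36; x_2 ≥ 8 gives C(10,2) = 45; x_3 ≥ 4 gives C(14,2) = 91. Together 172.
Add back pairs where two caps are both exceeded: 0 + 10 + 15 = 25.
By inclusion–exclusion the count is 153 − 172 + 25 = 6.

6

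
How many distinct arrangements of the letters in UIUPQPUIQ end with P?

1680

With the last slot taken by P, it remains to arrange the other 8 letters (UIUQPUIQ).
Those 8 letters have I appearing twice, Q appearing twice, and U appearing 3 times, giving (8)!/(3!·2!·2!) = 1680.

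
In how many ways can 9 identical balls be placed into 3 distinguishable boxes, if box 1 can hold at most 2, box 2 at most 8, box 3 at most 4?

By stars and bars, unrestricted non-negative solutions to x_1+…+x_3 = 9 number C(9+2,2) = 55.
Subtract solutions that violate a single cap (substitute x_i' = x_i − (cap_i+1)): x_1 ≥ 3 gives C(8,2) = 28; x_2 ≥ 9 gives C(2,2) = 1; x_3 ≥ 5 gives C(6,2) = 15. Together 44.
Add back pairs where two caps are both exceeded: 0 + 3 + 0 = 3.
By inclusion–exclusion the count is 55 − 44 + 3 = 14.

14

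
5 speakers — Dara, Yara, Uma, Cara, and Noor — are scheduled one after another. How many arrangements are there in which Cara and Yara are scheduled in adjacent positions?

Place the 3 others and the Cara-Yara pair as 4 objects in a line; the pair has 2 internal arrangements.
That gives 2 × 4! = 2 × 24 = 48.

48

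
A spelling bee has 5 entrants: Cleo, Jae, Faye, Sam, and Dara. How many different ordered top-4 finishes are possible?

There are 5 choices for 1st place, 4 for 2nd, and so on down to 2 for position 4.
That gives 5 × 4 × 3 × 2 = 120.

120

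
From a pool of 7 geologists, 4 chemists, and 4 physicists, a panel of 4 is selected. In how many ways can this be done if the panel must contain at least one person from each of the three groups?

672

Total 4-person selections from all 15: C(15,4) = 1365.
Subtract selections that omit an entire group: no geologists → C(8,4) = 70; no chemists → C(11,4) = 330; no physicists → C(11,4) = 330.
Add back selections omitting two groups (i.e. drawn from a single group): C(7,4) + C(4,4) + C(4,4) = 37.
By inclusion–exclusion: 1365 − 730 + 37 = 672.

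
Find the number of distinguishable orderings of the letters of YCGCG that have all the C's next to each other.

Treat the 2 copies of C as a single block. The multiset to arrange is then {CC, G, G, Y}, 4 items in all.
That gives (4)!/(2!) = 12 arrangements.

12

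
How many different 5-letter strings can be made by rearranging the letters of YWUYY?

Letter multiplicities in YWUYY: U×1, W×1, Y×3.
So there are 5! / (3!) = 20 distinguishable arrangements.

20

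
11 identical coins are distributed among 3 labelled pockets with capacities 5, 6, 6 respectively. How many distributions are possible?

Ignoring the caps, the number of non-negative solutions to x_1+…+x_3 = 11 is C(13,2) = 78.
Subtract solutions that violate a single cap (substitute x_i' = x_i − (cap_i+1)): x_1 ≥ 6 gives C(7,2) = 21; x_2 ≥ 7 gives C(6,2) = 15; x_3 ≥ 7 gives C(6,2) = 15. Together 51.
No two caps can be exceeded simultaneously, so the pair terms are all 0.
By inclusion–exclusion the count is 78 − 51 + 0 = 27.

27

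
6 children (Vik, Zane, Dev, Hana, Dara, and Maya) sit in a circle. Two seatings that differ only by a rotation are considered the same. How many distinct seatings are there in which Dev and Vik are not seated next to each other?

72

All circular seatings of 6 people number (5)! = 120.
Seatings with Dev beside Vik: treat them as a block with 2 internal orders, giving 2 × (4)! = 48.
Subtracting, 120 − 48 = 72.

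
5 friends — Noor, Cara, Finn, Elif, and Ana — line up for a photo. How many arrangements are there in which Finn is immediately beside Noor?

Glue Finn and Noor into one block (2 internal orders), leaving 4 units to arrange in a row.
That gives 2 × 4! = 2 × 24 = 48.

48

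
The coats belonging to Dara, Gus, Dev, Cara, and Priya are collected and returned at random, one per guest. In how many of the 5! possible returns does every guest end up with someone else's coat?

Let Aᵢ be the assignments in which guest i gets their own coat. We want the size of the complement of A₁∪…∪A_5.
By inclusion–exclusion this is Σ_{j=0}^{5} (−1)^j C(5,j)·(5−j)!.
Computing: 120 − 120 + 60 − 20 + 5 − 1 = 44.

44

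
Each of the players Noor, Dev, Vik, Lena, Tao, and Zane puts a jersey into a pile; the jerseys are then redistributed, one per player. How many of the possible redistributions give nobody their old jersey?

265

This is the derangement count D_6: permutations of 6 items with no fixed point.
By inclusion–exclusion this is Σ_{j=0}^{6} (−1)^j C(6,j)·(6−j)!.
Computing: 720 − 720 + 360 − 120 + 30 − 6 + 1 = 265.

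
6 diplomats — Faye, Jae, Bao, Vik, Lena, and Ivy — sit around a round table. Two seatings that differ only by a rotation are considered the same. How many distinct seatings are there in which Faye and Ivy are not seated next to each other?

72

Without the restriction there are (5)! = 120 seatings.
Those with Faye next to Ivy: fuse the pair into one unit and seat 5 units around a circle — 2·(4)! = 48.
Subtracting, 120 − 48 = 72.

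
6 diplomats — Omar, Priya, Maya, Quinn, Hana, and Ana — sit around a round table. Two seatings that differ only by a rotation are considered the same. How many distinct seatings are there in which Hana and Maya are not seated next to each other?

Without the restriction there are (5)! = 120 seatings.
Seatings with Hana beside Maya: treat them as a block with 2 internal orders, giving 2 × (4)! = 48.
Subtracting, 120 − 48 = 72.

72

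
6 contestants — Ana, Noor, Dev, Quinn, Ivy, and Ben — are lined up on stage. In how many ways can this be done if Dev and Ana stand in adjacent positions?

240

Treat {Dev, Ana} as a single unit. There are 5 units to order, and the pair itself can be ordered 2 ways.
So the count is 2·(5)! = 240.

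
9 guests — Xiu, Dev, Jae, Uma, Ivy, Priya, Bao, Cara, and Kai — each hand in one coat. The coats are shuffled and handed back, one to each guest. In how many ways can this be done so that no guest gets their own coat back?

Let Aᵢ be the assignments in which guest i gets their own coat. We want the size of the complement of A₁∪…∪A_9.
By inclusion–exclusion this is Σ_{j=0}^{9} (−1)^j C(9,j)·(9−j)!.
Computing: 362880 − 362880 + 181440 − 60480 + 15120 − 3024 + 504 − 72 + 9 − 1 = 133496.

133496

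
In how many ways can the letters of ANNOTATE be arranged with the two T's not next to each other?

There are 8!/(2!·2!·2!) = 5040 arrangements of ANNOTATE in total.
Arrangements with the T's together: treat TT as one letter, giving (7)!/(2!·2!) = 1260.
Hence 5040 − 1260 = 3780.

3780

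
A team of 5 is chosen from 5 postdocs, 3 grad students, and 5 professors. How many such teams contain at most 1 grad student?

882

Split by how many grad students are chosen (0 through 1).
Sum: C(3,0)·C(10,5) + C(3,1)·C(10,4) = 252 + 630 = 882.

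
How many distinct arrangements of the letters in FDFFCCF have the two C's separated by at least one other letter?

75

Total arrangements of FDFFCCF: 7!/(4!·2!) = 105.
If the two C's are adjacent, glue them into one block, leaving 6 items to arrange: (6)!/(4!) = 30 ways.
Hence 105 − 30 = 75.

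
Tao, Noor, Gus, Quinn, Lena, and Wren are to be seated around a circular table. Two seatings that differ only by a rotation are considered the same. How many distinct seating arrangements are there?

120

Seat Tao anywhere (absorbing the rotational symmetry), then permute the other 5: (5)! = 120.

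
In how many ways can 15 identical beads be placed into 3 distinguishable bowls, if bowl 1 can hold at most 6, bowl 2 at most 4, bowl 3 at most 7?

By stars and bars, unrestricted non-negative solutions to x_1+…+x_3 = 15 number C(15+2,2) = 136.
Subtract solutions that violate a single cap (substitute x_i' = x_i − (cap_i+1)): x_1 ≥ 7 gives C(10,2) = 45; x_2 ≥ 5 gives C(12,2) = 66; x_3 ≥ 8 gives C(9,2) = 36. Together 147.
Add back pairs where two caps are both exceeded: 10 + 1 + 6 = 17.
By inclusion–exclusion the count is 136 − 147 + 17 = 6.

6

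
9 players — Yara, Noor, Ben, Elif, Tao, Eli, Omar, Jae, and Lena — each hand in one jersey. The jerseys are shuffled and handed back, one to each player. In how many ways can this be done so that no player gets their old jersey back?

133496

This is the derangement count D_9: permutations of 9 items with no fixed point.
By inclusion–exclusion this is Σ_{j=0}^{9} (−1)^j C(9,j)·(9−j)!.
Computing: 362880 − 362880 + 181440 − 60480 + 15120 − 3024 + 504 − 72 + 9 − 1 = 133496.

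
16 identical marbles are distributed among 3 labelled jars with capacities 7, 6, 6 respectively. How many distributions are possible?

10

Ignoring the caps, the number of non-negative solutions to x_1+…+x_3 = 16 is C(18,2) = 153.
Subtract solutions that violate a single cap (substitute x_i' = x_i − (cap_i+1)): x_1 ≥ 8 gives C(10,2) = 45; x_2 ≥ 7 gives C(11,2) = 55; x_3 ≥ 7 gives C(11,2) = 55. Together 155.
Add back pairs where two caps are both exceeded: 3 + 3 + 6 = 12.
By inclusion–exclusion the count is 153 − 155 + 12 = 10.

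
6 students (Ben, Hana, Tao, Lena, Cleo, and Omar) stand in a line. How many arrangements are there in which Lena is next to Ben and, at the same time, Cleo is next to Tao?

96

Treat {Lena,Ben} as one block (2 orders) and {Cleo,Tao} as another (2 orders).
That leaves 4 units to arrange: 2 × 2 × 4! = 4 × 24 = 96.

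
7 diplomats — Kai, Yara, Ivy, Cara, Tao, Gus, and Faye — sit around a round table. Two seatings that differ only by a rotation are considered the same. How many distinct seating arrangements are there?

720

Around a circle, 7 distinct people have 7!/7 = (6)! = 720 rotationally distinct seatings.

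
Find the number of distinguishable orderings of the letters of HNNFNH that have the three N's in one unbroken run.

12

Treat the 3 copies of N as a single block. The multiset to arrange is then {NNN, F, H, H}, 4 items in all.
That gives (4)!/(2!) = 12 arrangements.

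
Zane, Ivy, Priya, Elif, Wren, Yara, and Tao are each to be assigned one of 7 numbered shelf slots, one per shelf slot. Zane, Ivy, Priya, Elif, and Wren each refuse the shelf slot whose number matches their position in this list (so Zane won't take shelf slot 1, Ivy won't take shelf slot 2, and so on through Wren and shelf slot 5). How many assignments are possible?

Let Aᵢ (for 1 ≤ i ≤ 5) be the placements that put person i in their forbidden shelf slot. Any j of these fix j positions, leaving (7−j)! ways to fill the rest, and there are C(5,j) ways to pick which j.
By inclusion–exclusion, the number of valid placements is Σ_{j=0}^{5} (−1)^j C(5,j)·(7−j)!.
Computing: 5040 − 3600 + 1200 − 240 + 30 − 2 = 2428.

2428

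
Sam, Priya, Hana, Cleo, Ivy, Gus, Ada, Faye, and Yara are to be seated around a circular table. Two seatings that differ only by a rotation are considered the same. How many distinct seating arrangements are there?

Fix one person's seat to break rotational symmetry; the remaining 8 people can be arranged in (8)! = 40320 ways.

40320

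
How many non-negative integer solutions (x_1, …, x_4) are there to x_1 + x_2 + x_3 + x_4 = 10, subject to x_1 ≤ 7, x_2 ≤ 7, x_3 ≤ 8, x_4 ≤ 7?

Without the upper bounds there are C(13,3) = 286 ways to split 10 among 4 variables.
Subtract solutions that violate a single cap (substitute x_i' = x_i − (cap_i+1)): x_1 ≥ 8 gives C(5,3) = 10; x_2 ≥ 8 gives C(5,3) = 10; x_3 ≥ 9 gives C(4,3) = 4; x_4 ≥ 8 gives C(5,3) = 10. Together 34.
No two caps can be exceeded simultaneously, so the pair terms are all 0.
By inclusion–exclusion the count is 286 − 34 + 0 = 252.

252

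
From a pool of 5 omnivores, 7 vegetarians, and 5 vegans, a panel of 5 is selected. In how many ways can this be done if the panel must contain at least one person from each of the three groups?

With no constraint there are C(17,5) = 6188 possible selections.
Subtract selections that omit an entire group: no omnivores → C(12,5) = 792; no vegetarians → C(10,5) = 252; no vegans → C(12,5) = 792.
Add back selections omitting two groups (i.e. drawn from a single group): C(5,5) + C(7,5) + C(5,5) = 23.
By inclusion–exclusion: 6188 − 1836 + 23 = 4375.

4375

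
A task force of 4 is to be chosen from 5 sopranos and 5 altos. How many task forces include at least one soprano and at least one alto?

Unrestricted: C(10,4) = 210 ways to pick any 4 of the 10.
Selections missing a whole group: no sopranos → C(5,4) = 5; no altos → C(5,4) = 5.
Both groups omitted at once is impossible, so 210 − 10 = 200.

200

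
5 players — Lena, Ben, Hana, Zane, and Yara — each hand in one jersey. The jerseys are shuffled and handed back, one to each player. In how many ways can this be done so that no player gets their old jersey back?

This is the derangement count D_5: permutations of 5 items with no fixed point.
By inclusion–exclusion this is Σ_{j=0}^{5} (−1)^j C(5,j)·(5−j)!.
Computing: 120 − 120 + 60 − 20 + 5 − 1 = 44.

44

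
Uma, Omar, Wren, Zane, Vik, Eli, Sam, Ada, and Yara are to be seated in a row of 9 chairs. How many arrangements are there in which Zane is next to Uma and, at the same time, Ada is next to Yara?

Treat {Zane,Uma} as one block (2 orders) and {Ada,Yara} as another (2 orders).
That leaves 7 units to arrange: 2 × 2 × 7! = 4 × 5040 = 20160.

20160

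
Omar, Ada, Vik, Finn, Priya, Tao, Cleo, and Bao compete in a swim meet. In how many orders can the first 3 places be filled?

336

There are 8 choices for 1st place, 7 for 2nd, and 6 for 3rd.
That gives 8 × 7 × 6 = 336.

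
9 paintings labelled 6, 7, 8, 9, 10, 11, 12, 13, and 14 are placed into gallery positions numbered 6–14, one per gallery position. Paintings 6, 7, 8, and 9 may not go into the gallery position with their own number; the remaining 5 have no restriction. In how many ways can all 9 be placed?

229080

Let Aᵢ (for 6 ≤ i ≤ 9) be the placements that put painting i in its forbidden gallery position. Any j of these fix j positions, leaving (9−j)! ways to fill the rest, and there are C(4,j) ways to pick which j.
By inclusion–exclusion, the number of valid placements is Σ_{j=0}^{4} (−1)^j C(4,j)·(9−j)!.
Computing: 362880 − 161280 + 30240 − 2880 + 120 = 229080.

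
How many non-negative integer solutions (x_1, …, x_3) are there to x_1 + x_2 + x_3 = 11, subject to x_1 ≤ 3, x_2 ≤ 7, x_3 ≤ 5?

Without the upper bounds there are C(13,2) = 78 ways to split 11 among 3 variables.
Subtract solutions that violate a single cap (substitute x_i' = x_i − (cap_i+1)): x_1 ≥ 4 gives C(9,2) = 36; x_2 ≥ 8 gives C(5,2) = 10; x_3 ≥ 6 gives C(7,2) = 21. Together 67.
Add back pairs where two caps are both exceeded: 0 + 3 + 0 = 3.
By inclusion–exclusion the count is 78 − 67 + 3 = 14.

14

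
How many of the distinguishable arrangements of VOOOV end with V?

Fix V in the last position and arrange the remaining 4 letters.
Those 4 letters have O appearing 3 times, giving (4)!/(3!) = 4.

4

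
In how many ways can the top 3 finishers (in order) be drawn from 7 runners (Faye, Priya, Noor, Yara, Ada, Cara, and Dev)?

This is an ordered selection of 3 from 7: P(7,3).
That gives 7 × 6 × 5 = 210.

210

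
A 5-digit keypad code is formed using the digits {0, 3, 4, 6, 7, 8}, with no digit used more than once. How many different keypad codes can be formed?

With no repetition, fill the 5 digits in order: 6 choices, then 5, down to 2.
That product is 6 × 5 × 4 × 3 × 2 = 720.

720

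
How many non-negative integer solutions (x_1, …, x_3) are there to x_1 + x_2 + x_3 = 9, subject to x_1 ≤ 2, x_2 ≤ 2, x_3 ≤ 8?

8

Without the upper bounds there are C(11,2) = 55 ways to split 9 among 3 variables.
Subtract solutions that violate a single cap (substitute x_i' = x_i − (cap_i+1)): x_1 ≥ 3 gives C(8,2) = 28; x_2 ≥ 3 gives C(8,2) = 28; x_3 ≥ 9 gives C(2,2) = 1. Together 57.
Add back pairs where two caps are both exceeded: 10 + 0 + 0 = 10.
By inclusion–exclusion the count is 55 − 57 + 10 = 8.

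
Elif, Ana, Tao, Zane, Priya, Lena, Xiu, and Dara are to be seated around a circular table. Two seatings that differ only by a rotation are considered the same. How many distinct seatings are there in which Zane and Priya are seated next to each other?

1440

Treat {Zane, Priya} as one unit (2 internal orders) and seat the resulting 7 units around the table: (6)! circular arrangements.
So 2 × (6)! = 2 × 720 = 1440.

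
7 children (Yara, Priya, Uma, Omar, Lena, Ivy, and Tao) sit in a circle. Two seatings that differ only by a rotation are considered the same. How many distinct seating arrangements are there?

Seat Yara anywhere (absorbing the rotational symmetry), then permute the other 6: (6)! = 720.

720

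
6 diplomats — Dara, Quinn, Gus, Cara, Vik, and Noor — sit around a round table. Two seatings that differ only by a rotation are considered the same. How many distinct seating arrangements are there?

120

Seat Dara anywhere (absorbing the rotational symmetry), then permute the other 5: (5)! = 120.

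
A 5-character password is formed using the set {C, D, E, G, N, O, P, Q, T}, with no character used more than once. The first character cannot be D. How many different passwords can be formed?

The first character has 9−1 = 8 choices (anything except D).
The remaining 4 characters are filled from the other 8 symbols without repetition: 8 × 7 × 6 × 5 = 1680.
Total: 8 × 1680 = 13440.

13440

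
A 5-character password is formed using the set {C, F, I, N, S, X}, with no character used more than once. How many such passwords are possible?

With no repetition, fill the 5 characters in order: 6 choices, then 5, down to 2.
That product is 6 × 5 × 4 × 3 × 2 = 720.

720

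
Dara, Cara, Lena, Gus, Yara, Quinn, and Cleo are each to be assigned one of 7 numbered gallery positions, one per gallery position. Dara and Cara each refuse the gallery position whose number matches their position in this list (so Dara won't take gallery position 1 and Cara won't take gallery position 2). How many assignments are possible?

3720

Let Aᵢ (for i ∈ {1, 2}) be the placements that put person i in their forbidden gallery position. Any j of these fix j positions, leaving (7−j)! ways to fill the rest, and there are C(2,j) ways to pick which j.
By inclusion–exclusion, the number of valid placements is Σ_{j=0}^{2} (−1)^j C(2,j)·(7−j)!.
Computing: 5040 − 1440 + 120 = 3720.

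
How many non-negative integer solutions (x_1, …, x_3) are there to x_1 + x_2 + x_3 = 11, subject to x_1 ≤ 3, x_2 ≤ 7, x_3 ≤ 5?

14

By stars and bars, unrestricted non-negative solutions to x_1+…+x_3 = 11 number C(11+2,2) = 78.
Subtract solutions that violate a single cap (substitute x_i' = x_i − (cap_i+1)): x_1 ≥ 4 gives C(9,2) = 36; x_2 ≥ 8 gives C(5,2) = 10; x_3 ≥ 6 gives C(7,2) = 21. Together 67.
Add back pairs where two caps are both exceeded: 0 + 3 + 0 = 3.
By inclusion–exclusion the count is 78 − 67 + 3 = 14.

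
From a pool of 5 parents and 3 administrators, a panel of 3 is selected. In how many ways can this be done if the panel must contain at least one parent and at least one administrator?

45

With no constraint there are C(8,3) = 56 possible selections.
Selections missing a whole group: no parents → C(3,3) = 1; no administrators → C(5,3) = 10.
Both groups omitted at once is impossible, so 56 − 11 = 45.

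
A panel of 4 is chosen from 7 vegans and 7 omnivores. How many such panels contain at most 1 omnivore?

Split by how many omnivores are chosen (0 through 1).
Sum: C(7,0)·C(7,4) + C(7,1)·C(7,3) = 35 + 245 = 280.

280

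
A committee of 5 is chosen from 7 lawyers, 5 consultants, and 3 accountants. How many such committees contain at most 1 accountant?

2277

Split by how many accountants are chosen (0 through 1).
Sum: C(3,0)·C(12,5) + C(3,1)·C(12,4) = 792 + 1485 = 2277.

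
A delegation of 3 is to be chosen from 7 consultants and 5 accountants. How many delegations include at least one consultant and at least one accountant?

175

With no constraint there are C(12,3) = 220 possible selections.
Subtract selections that omit an entire group: no consultants → C(5,3) = 10; no accountants → C(7,3) = 35.
Both groups omitted at once is impossible, so 220 − 45 = 175.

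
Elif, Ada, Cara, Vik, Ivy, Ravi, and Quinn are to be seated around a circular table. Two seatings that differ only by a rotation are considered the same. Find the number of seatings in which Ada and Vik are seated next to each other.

240

Treat {Ada, Vik} as one unit (2 internal orders) and seat the resulting 6 units around the table: (5)! circular arrangements.
So 2 × (5)! = 2 × 120 = 240.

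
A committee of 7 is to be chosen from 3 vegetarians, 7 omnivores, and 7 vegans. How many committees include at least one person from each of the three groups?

15778

Unrestricted: C(17,7) = 19448 ways to pick any 7 of the 17.
Subtract selections that omit an entire group: no vegetarians → C(14,7) = 3432; no omnivores → C(10,7) = 120; no vegans → C(10,7) = 120.
Add back selections omitting two groups (i.e. drawn from a single group): C(3,7) + C(7,7) + C(7,7) = 2.
By inclusion–exclusion: 19448 − 3672 + 2 = 15778.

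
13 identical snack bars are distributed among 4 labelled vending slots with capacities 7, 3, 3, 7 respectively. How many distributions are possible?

Without the upper bounds there are C(16,3) = 560 ways to split 13 among 4 vending slots.
Subtract solutions that violate a single cap (substitute x_i' = x_i − (cap_i+1)): x_1 ≥ 8 gives C(8,3) = 56; x_2 ≥ 4 gives C(12,3) = 220; x_3 ≥ 4 gives C(12,3) = 220; x_4 ≥ 8 gives C(8,3) = 56. Together 552.
Add back pairs where two caps are both exceeded: 4 + 4 + 0 + 56 + 4 + 4 = 72.
By inclusion–exclusion the count is 560 − 552 + 72 = 80.

80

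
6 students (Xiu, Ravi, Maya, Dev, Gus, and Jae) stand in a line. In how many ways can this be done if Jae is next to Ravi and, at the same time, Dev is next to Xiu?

96

Treat {Jae,Ravi} as one block (2 orders) and {Dev,Xiu} as another (2 orders).
That leaves 4 units to arrange: 2 × 2 × 4! = 4 × 24 = 96.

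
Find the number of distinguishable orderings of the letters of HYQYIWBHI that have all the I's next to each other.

Treat the 2 copies of I as a single block. The multiset to arrange is then {II, B, H, H, Q, W, Y, Y}, 8 items in all.
That gives (8)!/(2!·2!) = 10080 arrangements.

10080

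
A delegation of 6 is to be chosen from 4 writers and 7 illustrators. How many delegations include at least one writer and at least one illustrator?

Total 6-person selections from all 11: C(11,6) = 462.
Selections missing a whole group: no writers → C(7,6) = 7; no illustrators → C(4,6) = 0.
Both groups omitted at once is impossible, so 462 − 7 = 455.

455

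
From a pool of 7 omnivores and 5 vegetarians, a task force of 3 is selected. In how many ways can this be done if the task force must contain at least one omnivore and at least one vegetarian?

Total 3-person selections from all 12: C(12,3) = 220.
Selections missing a whole group: no omnivores → C(5,3) = 10; no vegetarians → C(7,3) = 35.
Both groups omitted at once is impossible, so 220 − 45 = 175.

175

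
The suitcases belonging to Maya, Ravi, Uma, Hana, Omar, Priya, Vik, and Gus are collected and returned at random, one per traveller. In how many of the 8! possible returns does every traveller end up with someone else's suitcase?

14833

Let Aᵢ be the assignments in which traveller i gets their own suitcase. We want the size of the complement of A₁∪…∪A_8.
By inclusion–exclusion this is Σ_{j=0}^{8} (−1)^j C(8,j)·(8−j)!.
Computing: 40320 − 40320 + 20160 − 6720 + 1680 − 336 + 56 − 8 + 1 = 14833.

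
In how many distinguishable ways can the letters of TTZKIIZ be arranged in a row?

The 7 letters of TTZKIIZ have repeats: I appearing twice, T appearing twice, and Z appearing twice.
The number of distinct arrangements is 7!/(2!·2!·2!) = 5040/8 = 630.

630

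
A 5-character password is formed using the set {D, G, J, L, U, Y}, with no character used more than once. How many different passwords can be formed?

With no repetition, fill the 5 characters in order: 6 choices, then 5, down to 2.
That product is 6 × 5 × 4 × 3 × 2 = 720.

720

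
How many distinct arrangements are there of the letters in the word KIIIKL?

60

KIIIKL has 6 letters with I appearing 3 times and K appearing twice.
The number of distinct arrangements is 6!/(3!·2!) = 720/12 = 60.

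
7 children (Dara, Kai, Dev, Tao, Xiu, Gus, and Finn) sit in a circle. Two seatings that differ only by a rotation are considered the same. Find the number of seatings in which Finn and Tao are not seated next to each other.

480

Without the restriction there are (6)! = 720 seatings.
Seatings with Finn beside Tao: treat them as a block with 2 internal orders, giving 2 × (5)! = 240.
Subtracting, 720 − 240 = 480.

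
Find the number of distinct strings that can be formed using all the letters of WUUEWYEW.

Letter multiplicities in WUUEWYEW: E×2, U×2, W×3, Y×1.
Dividing 8! = 40320 by 3!·2!·2! = 24 for the repeated letters gives 1680.

1680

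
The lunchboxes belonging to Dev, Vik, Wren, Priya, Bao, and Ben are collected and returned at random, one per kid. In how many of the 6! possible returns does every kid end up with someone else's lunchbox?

Count assignments avoiding every fixed point. For any j of the 6 kids fixed to their own lunchbox, the other 6−j can be arranged in (6−j)! ways.
By inclusion–exclusion this is Σ_{j=0}^{6} (−1)^j C(6,j)·(6−j)!.
Computing: 720 − 720 + 360 − 120 + 30 − 6 + 1 = 265.

265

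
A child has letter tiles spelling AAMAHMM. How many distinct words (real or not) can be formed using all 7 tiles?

AAMAHMM has 7 letters with A appearing 3 times and M appearing 3 times.
Dividing 7! = 5040 by 3!·3! = 36 for the repeated letters gives 140.

140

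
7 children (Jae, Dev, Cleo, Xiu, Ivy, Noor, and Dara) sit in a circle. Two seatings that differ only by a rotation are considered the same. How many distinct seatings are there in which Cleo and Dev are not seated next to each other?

All circular seatings of 7 people number (6)! = 720.
Seatings with Cleo beside Dev: treat them as a block with 2 internal orders, giving 2 × (5)! = 240.
Subtracting, 720 − 240 = 480.

480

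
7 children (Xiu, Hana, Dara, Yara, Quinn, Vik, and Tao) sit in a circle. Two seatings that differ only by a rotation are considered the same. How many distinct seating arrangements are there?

720

Seat Xiu anywhere (absorbing the rotational symmetry), then permute the other 6: (6)! = 720.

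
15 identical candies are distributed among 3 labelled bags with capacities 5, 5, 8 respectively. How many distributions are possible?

Without the upper bounds there are C(17,2) = 136 ways to split 15 among 3 bags.
Subtract solutions that violate a single cap (substitute x_i' = x_i − (cap_i+1)): x_1 ≥ 6 gives C(11,2) = 55; x_2 ≥ 6 gives C(11,2) = 55; x_3 ≥ 9 gives C(8,2) = 28. Together 138.
Add back pairs where two caps are both exceeded: 10 + 1 + 1 = 12.
By inclusion–exclusion the count is 136 − 138 + 12 = 10.

10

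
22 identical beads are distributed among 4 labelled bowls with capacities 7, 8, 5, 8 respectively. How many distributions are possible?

83

Ignoring the caps, the number of non-negative solutions to x_1+…+x_4 = 22 is C(25,3) = 2300.
Subtract solutions that violate a single cap (substitute x_i' = x_i − (cap_i+1)): x_1 ≥ 8 gives C(17,3) = 680; x_2 ≥ 9 gives C(16,3) = 560; x_3 ≥ 6 gives C(19,3) = 969; x_4 ≥ 9 gives C(16,3) = 560. Together 2769.
Add back pairs where two caps are both exceeded: 56 + 165 + 56 + 120 + 35 + 120 = 552.
By inclusion–exclusion the count is 2300 − 2769 + 552 = 83.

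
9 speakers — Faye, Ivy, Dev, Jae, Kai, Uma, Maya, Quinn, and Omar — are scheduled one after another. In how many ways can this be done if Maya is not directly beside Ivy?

282240

There are 9! = 362880 arrangements in all. If Maya and Ivy are adjacent, merging them into one block gives 2·(8)! = 80640 arrangements.
So 362880 − 80640 = 282240 arrangements keep them apart.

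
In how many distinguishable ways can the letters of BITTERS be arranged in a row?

The 7 letters of BITTERS have repeats: T appearing twice.
So there are 7! / (2!) = 2520 distinguishable arrangements.

2520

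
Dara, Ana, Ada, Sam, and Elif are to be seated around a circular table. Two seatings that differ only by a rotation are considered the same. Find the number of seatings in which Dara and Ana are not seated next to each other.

All circular seatings of 5 people number (4)! = 24.
Seatings with Dara beside Ana: treat them as a block with 2 internal orders, giving 2 × (3)! = 12.
Subtracting, 24 − 12 = 12.

12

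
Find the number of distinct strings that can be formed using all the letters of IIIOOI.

15

IIIOOI has 6 letters with I appearing 4 times and O appearing twice.
The number of distinct arrangements is 6!/(4!·2!) = 720/48 = 15.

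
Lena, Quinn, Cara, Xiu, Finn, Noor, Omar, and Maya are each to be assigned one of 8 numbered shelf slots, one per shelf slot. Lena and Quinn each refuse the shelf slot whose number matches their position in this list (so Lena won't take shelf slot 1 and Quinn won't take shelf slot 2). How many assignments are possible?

Let Aᵢ (for i ∈ {1, 2}) be the placements that put person i in their forbidden shelf slot. Any j of these fix j positions, leaving (8−j)! ways to fill the rest, and there are C(2,j) ways to pick which j.
By inclusion–exclusion, the number of valid placements is Σ_{j=0}^{2} (−1)^j C(2,j)·(8−j)!.
Computing: 40320 − 10080 + 720 = 30960.

30960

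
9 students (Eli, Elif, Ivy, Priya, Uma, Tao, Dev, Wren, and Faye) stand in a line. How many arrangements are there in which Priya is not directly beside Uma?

There are 9! = 362880 arrangements in all. If Priya and Uma are adjacent, merging them into one block gives 2·(8)! = 80640 arrangements.
So 362880 − 80640 = 282240 arrangements keep them apart.

282240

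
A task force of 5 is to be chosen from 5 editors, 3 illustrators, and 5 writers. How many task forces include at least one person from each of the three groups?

Unrestricted: C(13,5) = 1287 ways to pick any 5 of the 13.
Selections missing a whole group: no editors → C(8,5) = 56; no illustrators → C(10,5) = 252; no writers → C(8,5) = 56.
Add back selections omitting two groups (i.e. drawn from a single group): C(5,5) + C(3,5) + C(5,5) = 2.
By inclusion–exclusion: 1287 − 364 + 2 = 925.

925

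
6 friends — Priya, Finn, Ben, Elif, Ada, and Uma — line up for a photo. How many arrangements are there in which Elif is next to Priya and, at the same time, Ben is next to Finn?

Treat {Elif,Priya} as one block (2 orders) and {Ben,Finn} as another (2 orders).
That leaves 4 units to arrange: 2 × 2 × 4! = 4 × 24 = 96.

96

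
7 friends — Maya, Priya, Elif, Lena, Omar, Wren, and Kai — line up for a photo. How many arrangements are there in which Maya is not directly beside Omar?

3600

There are 7! = 5040 arrangements in all. If Maya and Omar are adjacent, merging them into one block gives 2·(6)! = 1440 arrangements.
Complementary counting: 5040 − 1440 = 3600.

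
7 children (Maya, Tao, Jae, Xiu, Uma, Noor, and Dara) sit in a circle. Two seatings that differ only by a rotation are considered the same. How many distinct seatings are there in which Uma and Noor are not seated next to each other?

All circular seatings of 7 people number (6)! = 720.
Those with Uma next to Noor: fuse the pair into one unit and seat 6 units around a circle — 2·(5)! = 240.
Subtracting, 720 − 240 = 480.

480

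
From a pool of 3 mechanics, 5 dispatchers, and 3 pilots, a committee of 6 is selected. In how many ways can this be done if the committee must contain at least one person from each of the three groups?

405

Total 6-person selections from all 11: C(11,6) = 462.
Subtract selections that omit an entire group: no mechanics → C(8,6) = 28; no dispatchers → C(6,6) = 1; no pilots → C(8,6) = 28.
Add back selections omitting two groups (i.e. drawn from a single group): C(3,6) + C(5,6) + C(3,6) = 0.
By inclusion–exclusion: 462 − 57 + 0 = 405.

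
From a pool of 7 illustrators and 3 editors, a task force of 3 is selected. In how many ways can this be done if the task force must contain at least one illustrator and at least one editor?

84

With no constraint there are C(10,3) = 120 possible selections.
Selections missing a whole group: no illustrators → C(3,3) = 1; no editors → C(7,3) = 35.
Both groups omitted at once is impossible, so 120 − 36 = 84.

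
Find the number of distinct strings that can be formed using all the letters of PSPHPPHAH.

2520

The 9 letters of PSPHPPHAH have repeats: H appearing 3 times and P appearing 4 times.
So there are 9! / (4!·3!) = 2520 distinguishable arrangements.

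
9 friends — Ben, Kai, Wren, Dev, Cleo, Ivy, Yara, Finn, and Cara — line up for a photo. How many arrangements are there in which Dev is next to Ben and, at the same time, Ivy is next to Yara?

20160

Treat {Dev,Ben} as one block (2 orders) and {Ivy,Yara} as another (2 orders).
That leaves 7 units to arrange: 2 × 2 × 7! = 4 × 5040 = 20160.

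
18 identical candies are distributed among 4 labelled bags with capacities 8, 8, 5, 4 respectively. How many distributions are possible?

106

Ignoring the caps, the number of non-negative solutions to x_1+…+x_4 = 18 is C(21,3) = 1330.
Subtract solutions that violate a single cap (substitute x_i' = x_i − (cap_i+1)): x_1 ≥ 9 gives C(12,3) = 220; x_2 ≥ 9 gives C(12,3) = 220; x_3 ≥ 6 gives C(15,3) = 455; x_4 ≥ 5 gives C(16,3) = 560. Together 1455.
Add back pairs where two caps are both exceeded: 1 + 20 + 35 + 20 + 35 + 120 = 231.
By inclusion–exclusion the count is 1330 − 1455 + 231 = 106.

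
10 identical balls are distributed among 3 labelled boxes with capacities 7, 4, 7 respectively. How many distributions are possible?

33

By stars and bars, unrestricted non-negative solutions to x_1+…+x_3 = 10 number C(10+2,2) = 66.
Subtract solutions that violate a single cap (substitute x_i' = x_i − (cap_i+1)): x_1 ≥ 8 gives C(4,2) = 6; x_2 ≥ 5 gives C(7,2) = 21; x_3 ≥ 8 gives C(4,2) = 6. Together 33.
No two caps can be exceeded simultaneously, so the pair terms are all 0.
By inclusion–exclusion the count is 66 − 33 + 0 = 33.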